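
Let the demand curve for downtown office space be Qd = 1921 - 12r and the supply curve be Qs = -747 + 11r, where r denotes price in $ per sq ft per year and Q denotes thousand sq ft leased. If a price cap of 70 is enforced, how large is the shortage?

With r fixed at 70, quantity demanded is 1081 and quantity supplied is 23.
Shortage = Qd - Qs = 1081 - 23 = 1058.

Shortage = 1058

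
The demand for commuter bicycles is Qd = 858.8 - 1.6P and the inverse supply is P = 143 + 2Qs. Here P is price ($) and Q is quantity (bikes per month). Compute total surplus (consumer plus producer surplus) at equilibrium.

Total surplus = 29531.25

Inverting to quantity form: Qs = -71.5 + 0.5P.
The market clears where 858.8 - 1.6P = -71.5 + 0.5P. Rearranging, 2.1P = 930.3, hence P* = 443.
Then Q* = 858.8 - 1.6(443) = 150.
Demand choke price = 536.75; supply choke price = 143. CS = ½(536.75 - 443)(150) = 7031.25; PS = ½(443 - 143)(150) = 22500. Total surplus = 29531.25.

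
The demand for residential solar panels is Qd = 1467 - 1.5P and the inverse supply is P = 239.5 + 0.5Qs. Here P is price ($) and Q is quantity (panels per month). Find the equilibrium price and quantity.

P* = 556, Q* = 633

Rewriting in direct form: Qs = -479 + 2P.
The market clears where 1467 - 1.5P = -479 + 2P. Rearranging, 3.5P = 1946, hence P* = 556.
Then Q* = 1467 - 1.5(556) = 633.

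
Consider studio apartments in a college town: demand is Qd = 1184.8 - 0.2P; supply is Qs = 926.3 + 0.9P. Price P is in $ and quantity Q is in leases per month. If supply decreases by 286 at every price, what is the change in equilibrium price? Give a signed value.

ΔP = 260

At equilibrium Qd = Qs, so 1184.8 - 0.2P = 926.3 + 0.9P; collecting terms, 258.5 = 1.1P and P* = 235.
Then Q* = 1184.8 - 0.2(235) = 1137.8.
After the shift, supply is Qs = 640.3 + 0.9P.
Re-solving, 1.1P = 544.5 gives P = 495 and Q = 1085.8.
ΔP = 495 - 235 = 260.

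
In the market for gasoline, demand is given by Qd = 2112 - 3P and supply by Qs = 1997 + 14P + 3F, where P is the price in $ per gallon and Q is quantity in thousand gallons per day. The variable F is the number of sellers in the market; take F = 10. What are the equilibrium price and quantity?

With F = 10, supply is Qs = 2027 + 14P.
Equating demand and supply, 2112 - 3P = 2027 + 14P gives 17P = 85, so P* = 5.
From the demand curve, Q* = 2112 - 3(5) = 2097.

P* = 5, Q* = 2097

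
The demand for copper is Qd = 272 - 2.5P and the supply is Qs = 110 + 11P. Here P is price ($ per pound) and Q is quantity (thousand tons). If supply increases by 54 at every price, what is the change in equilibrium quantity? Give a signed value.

ΔQ = 10

Set Qd = Qs: 272 - 2.5P = 110 + 11P, so 162 = 13.5P and P* = 12.
From the demand curve, Q* = 272 - 2.5(12) = 242.
After the shift, supply is Qs = 164 + 11P.
New equilibrium: 108 = 13.5P, so P = 8 and Q = 252.
ΔQ = 252 - 242 = 10.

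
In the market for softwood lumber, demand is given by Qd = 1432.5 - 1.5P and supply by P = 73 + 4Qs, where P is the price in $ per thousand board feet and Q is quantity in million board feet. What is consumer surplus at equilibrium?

Consumer surplus = 11907

Rewriting in direct form: Qs = -18.25 + 0.25P.
The market clears where 1432.5 - 1.5P = -18.25 + 0.25P. Rearranging, 1.75P = 1450.75, hence P* = 829.
Plugging P* into demand: Q* = 1432.5 - 1.5(829) = 189.
Demand choke price (Qd = 0): P = 1432.5/1.5 = 955. Consumer surplus = ½ × (955 - 829) × 189 = 11907.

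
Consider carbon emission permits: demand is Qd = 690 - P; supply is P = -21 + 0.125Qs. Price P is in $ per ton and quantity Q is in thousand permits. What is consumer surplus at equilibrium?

In direct form, Qs = 168 + 8P.
Equating demand and supply, 690 - P = 168 + 8P gives 9P = 522, so P* = 58.
Plugging P* into demand: Q* = 690 - 58 = 632.
Demand choke price (Qd = 0): P = 690. Consumer surplus = ½ × (690 - 58) × 632 = 199712.

Consumer surplus = 199712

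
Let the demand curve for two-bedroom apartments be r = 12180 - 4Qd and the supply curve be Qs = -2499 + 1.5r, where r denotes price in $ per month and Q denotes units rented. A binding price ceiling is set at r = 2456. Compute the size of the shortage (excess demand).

Shortage = 1246

Solving each curve for Q: Qd = 3045 - 0.25r.
Evaluating both curves at the ceiling price 2456 gives Qd = 2431, Qs = 1185.
Shortage = Qd - Qs = 2431 - 1185 = 1246.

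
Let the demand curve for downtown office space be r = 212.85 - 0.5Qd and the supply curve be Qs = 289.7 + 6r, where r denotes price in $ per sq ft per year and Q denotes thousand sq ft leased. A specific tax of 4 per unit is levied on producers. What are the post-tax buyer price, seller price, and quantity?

In direct form, Qd = 425.7 - 2r.
With a tax of 4 on producers, they supply based on the net price r_s = r_b - 4, so Qs = 265.7 + 6r_b.
Market clearing requires 425.7 - 2r_b = 265.7 + 6r_b; hence 160 = 8r_b and r_b = 20.
Then r_s = 20 - 4 = 16 and Q = 425.7 - 2(20) = 385.7.

r_b = 20, r_s = 16, Q = 385.7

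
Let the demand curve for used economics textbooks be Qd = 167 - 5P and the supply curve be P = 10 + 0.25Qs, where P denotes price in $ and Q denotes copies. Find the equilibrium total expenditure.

In direct form, Qs = -40 + 4P.
The market clears where 167 - 5P = -40 + 4P. Rearranging, 9P = 207, hence P* = 23.
Plugging P* into demand: Q* = 167 - 5(23) = 52.
Total expenditure = P* × Q* = 23 × 52 = 1196.

Total expenditure = 1196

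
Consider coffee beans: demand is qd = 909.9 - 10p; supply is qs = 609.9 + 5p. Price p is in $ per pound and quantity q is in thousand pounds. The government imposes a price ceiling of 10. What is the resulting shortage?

Shortage = 150

At p = 10: qd = 809.9 and qs = 659.9.
Shortage = qd - qs = 809.9 - 659.9 = 150.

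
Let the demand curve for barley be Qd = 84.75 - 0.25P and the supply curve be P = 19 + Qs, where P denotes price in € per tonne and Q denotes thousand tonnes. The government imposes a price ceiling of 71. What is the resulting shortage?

Solving each curve for Q: Qs = -19 + P.
At P = 71: Qd = 67 and Qs = 52.
Shortage = Qd - Qs = 67 - 52 = 15.

Shortage = 15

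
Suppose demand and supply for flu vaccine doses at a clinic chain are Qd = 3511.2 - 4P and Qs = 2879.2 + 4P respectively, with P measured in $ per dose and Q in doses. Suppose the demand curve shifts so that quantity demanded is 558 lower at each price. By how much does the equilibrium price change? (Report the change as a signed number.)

ΔP = -69.75

Equating demand and supply, 3511.2 - 4P = 2879.2 + 4P gives 8P = 632, so P* = 79.
From the demand curve, Q* = 3511.2 - 4(79) = 3195.2.
After the shift, demand is Qd = 2953.2 - 4P.
New equilibrium: 74 = 8P, so P = 9.25 and Q = 2916.2.
ΔP = 9.25 - 79 = -69.75.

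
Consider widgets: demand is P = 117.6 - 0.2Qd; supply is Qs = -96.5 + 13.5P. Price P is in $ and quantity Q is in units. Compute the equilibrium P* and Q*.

In direct form, Qd = 588 - 5P.
At equilibrium Qd = Qs, so 588 - 5P = -96.5 + 13.5P; collecting terms, 684.5 = 18.5P and P* = 37.
From the demand curve, Q* = 588 - 5(37) = 403.

P* = 37, Q* = 403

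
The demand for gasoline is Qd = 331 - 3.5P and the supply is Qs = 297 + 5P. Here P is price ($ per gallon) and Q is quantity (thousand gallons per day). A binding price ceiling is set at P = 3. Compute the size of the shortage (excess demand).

Shortage = 8.5

At P = 3: Qd = 320.5 and Qs = 312.
Shortage = Qd - Qs = 320.5 - 312 = 8.5.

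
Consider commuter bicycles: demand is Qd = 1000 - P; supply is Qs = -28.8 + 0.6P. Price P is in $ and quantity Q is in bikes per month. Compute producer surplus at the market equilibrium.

Producer surplus = 106207.5

At equilibrium Qd = Qs, so 1000 - P = -28.8 + 0.6P; collecting terms, 1028.8 = 1.6P and P* = 643.
Then Q* = 1000 - 643 = 357.
Supply choke price (Qs = 0): P = 48. Producer surplus = ½ × (643 - 48) × 357 = 106207.5.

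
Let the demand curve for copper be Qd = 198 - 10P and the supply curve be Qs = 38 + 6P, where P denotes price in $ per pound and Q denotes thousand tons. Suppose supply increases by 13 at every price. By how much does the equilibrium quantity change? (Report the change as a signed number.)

The market clears where 198 - 10P = 38 + 6P. Rearranging, 16P = 160, hence P* = 10.
Then Q* = 198 - 10(10) = 98.
After the shift, supply is Qs = 51 + 6P.
The new intersection has 147 = 16P, i.e. P = 9.1875, Q = 106.125.
ΔQ = 106.125 - 98 = 8.125.

ΔQ = 8.125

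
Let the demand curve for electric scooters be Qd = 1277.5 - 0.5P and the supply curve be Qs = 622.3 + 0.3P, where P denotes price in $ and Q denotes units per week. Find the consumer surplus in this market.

Consumer surplus = 753424

At equilibrium Qd = Qs, so 1277.5 - 0.5P = 622.3 + 0.3P; collecting terms, 655.2 = 0.8P and P* = 819.
Substitute back: Q* = 1277.5 - 0.5(819) = 868.
Demand choke price (Qd = 0): P = 1277.5/0.5 = 2555. Consumer surplus = ½ × (2555 - 819) × 868 = 753424.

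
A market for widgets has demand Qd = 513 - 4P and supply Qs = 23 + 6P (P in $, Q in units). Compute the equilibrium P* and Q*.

P* = 49, Q* = 317

At equilibrium Qd = Qs, so 513 - 4P = 23 + 6P; collecting terms, 490 = 10P and P* = 49.
Then Q* = 513 - 4(49) = 317.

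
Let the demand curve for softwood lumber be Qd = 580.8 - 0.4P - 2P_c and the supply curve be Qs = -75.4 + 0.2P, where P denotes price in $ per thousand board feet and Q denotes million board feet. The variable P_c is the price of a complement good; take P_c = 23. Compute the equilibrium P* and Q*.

P* = 1017, Q* = 128

With P_c = 23, demand is Qd = 534.8 - 0.4P.
Equating demand and supply, 534.8 - 0.4P = -75.4 + 0.2P gives 0.6P = 610.2, so P* = 1017.
Plugging P* into demand: Q* = 534.8 - 0.4(1017) = 128.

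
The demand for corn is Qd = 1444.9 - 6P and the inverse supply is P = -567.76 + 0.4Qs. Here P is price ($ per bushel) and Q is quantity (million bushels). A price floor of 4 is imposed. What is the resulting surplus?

Surplus = 8.5

Solving each curve for Q: Qs = 1419.4 + 2.5P.
At P = 4: Qd = 1420.9 and Qs = 1429.4.
Surplus = Qs - Qd = 1429.4 - 1420.9 = 8.5.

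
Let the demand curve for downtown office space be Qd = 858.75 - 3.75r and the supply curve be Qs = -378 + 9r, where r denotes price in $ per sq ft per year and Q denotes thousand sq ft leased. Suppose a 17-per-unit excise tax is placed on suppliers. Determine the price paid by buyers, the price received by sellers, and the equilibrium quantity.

Suppliers keep r_s = r_b - 17 per unit, so supply in terms of the buyer price is Qs = -531 + 9r_b.
Set Qd = Qs: 858.75 - 3.75r_b = -531 + 9r_b, so 1389.75 = 12.75r_b and r_b = 109.
Then r_s = 109 - 17 = 92 and Q = 858.75 - 3.75(109) = 450.

r_b = 109, r_s = 92, Q = 450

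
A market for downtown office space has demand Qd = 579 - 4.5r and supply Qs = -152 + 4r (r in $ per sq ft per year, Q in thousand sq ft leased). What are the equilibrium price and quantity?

r* = 86, Q* = 192

Equating demand and supply, 579 - 4.5r = -152 + 4r gives 8.5r = 731, so r* = 86.
Substitute back: Q* = 579 - 4.5(86) = 192.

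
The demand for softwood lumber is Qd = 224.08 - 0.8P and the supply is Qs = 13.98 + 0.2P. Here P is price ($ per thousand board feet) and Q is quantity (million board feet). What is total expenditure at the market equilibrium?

Total expenditure = 11765.6

The market clears where 224.08 - 0.8P = 13.98 + 0.2P. Rearranging, P = 210.1, hence P* = 210.1.
Then Q* = 224.08 - 0.8(210.1) = 56.
Total expenditure = P* × Q* = 210.1 × 56 = 11765.6.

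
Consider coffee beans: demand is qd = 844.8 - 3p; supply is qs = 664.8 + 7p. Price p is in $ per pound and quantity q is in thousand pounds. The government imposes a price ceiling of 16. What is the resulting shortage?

Shortage = 20

Evaluating both curves at the ceiling price 16 gives qd = 796.8, qs = 776.8.
Shortage = qd - qs = 796.8 - 776.8 = 20.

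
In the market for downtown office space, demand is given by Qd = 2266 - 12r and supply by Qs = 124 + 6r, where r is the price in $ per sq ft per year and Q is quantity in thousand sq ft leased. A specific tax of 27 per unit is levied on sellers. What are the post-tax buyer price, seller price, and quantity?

With a tax of 27 on sellers, they supply based on the net price r_s = r_b - 27, so Qs = -38 + 6r_b.
Equate demand and the shifted supply: 2266 - 12r_b = -38 + 6r_b, giving 18r_b = 2304, so r_b = 128.
So r_s = 101 and the quantity traded is Q = 2266 - 12(128) = 730.

r_b = 128, r_s = 101, Q = 730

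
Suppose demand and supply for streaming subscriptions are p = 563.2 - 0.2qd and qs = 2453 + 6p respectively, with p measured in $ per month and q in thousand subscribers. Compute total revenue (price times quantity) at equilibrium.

Total revenue = 87483

Inverting to quantity form: qd = 2816 - 5p.
At equilibrium qd = qs, so 2816 - 5p = 2453 + 6p; collecting terms, 363 = 11p and p* = 33.
Substitute back: q* = 2816 - 5(33) = 2651.
Total revenue = p* × q* = 33 × 2651 = 87483.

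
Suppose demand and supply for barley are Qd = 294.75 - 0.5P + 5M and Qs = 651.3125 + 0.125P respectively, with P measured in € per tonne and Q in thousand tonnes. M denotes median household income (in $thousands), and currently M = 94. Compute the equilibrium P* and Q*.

P* = 181.5, Q* = 674

With M = 94, demand is Qd = 764.75 - 0.5P.
The market clears where 764.75 - 0.5P = 651.3125 + 0.125P. Rearranging, 0.625P = 113.4375, hence P* = 181.5.
Plugging P* into demand: Q* = 764.75 - 0.5(181.5) = 674.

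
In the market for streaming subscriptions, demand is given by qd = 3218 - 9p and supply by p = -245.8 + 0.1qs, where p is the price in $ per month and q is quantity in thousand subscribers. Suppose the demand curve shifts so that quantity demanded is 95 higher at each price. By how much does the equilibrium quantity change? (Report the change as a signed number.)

Δq = 50

Inverting to quantity form: qs = 2458 + 10p.
The market clears where 3218 - 9p = 2458 + 10p. Rearranging, 19p = 760, hence p* = 40.
From the demand curve, q* = 3218 - 9(40) = 2858.
After the shift, demand is qd = 3313 - 9p.
Re-solving, 19p = 855 gives p = 45 and q = 2908.
Δq = 2908 - 2858 = 50.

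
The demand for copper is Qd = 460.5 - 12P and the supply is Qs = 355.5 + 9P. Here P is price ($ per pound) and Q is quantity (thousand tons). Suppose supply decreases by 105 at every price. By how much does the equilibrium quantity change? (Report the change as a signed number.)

ΔQ = -60

At equilibrium Qd = Qs, so 460.5 - 12P = 355.5 + 9P; collecting terms, 105 = 21P and P* = 5.
Plugging P* into demand: Q* = 460.5 - 12(5) = 400.5.
After the shift, supply is Qs = 250.5 + 9P.
New equilibrium: 210 = 21P, so P = 10 and Q = 340.5.
ΔQ = 340.5 - 400.5 = -60.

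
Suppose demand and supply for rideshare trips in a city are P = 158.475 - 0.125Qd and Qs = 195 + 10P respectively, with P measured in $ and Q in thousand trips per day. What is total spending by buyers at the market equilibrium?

Inverting to quantity form: Qd = 1267.8 - 8P.
Equating demand and supply, 1267.8 - 8P = 195 + 10P gives 18P = 1072.8, so P* = 59.6.
Plugging P* into demand: Q* = 1267.8 - 8(59.6) = 791.
Total spending by buyers = P* × Q* = 59.6 × 791 = 47143.6.

Total spending by buyers = 47143.6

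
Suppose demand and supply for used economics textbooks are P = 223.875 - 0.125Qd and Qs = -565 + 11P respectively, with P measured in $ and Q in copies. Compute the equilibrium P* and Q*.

P* = 124, Q* = 799

Solving each curve for Q: Qd = 1791 - 8P.
Set Qd = Qs: 1791 - 8P = -565 + 11P, so 2356 = 19P and P* = 124.
Plugging P* into demand: Q* = 1791 - 8(124) = 799.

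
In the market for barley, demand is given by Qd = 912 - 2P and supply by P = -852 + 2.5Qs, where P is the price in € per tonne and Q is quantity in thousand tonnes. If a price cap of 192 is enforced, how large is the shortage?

In direct form, Qs = 340.8 + 0.4P.
Evaluating both curves at the ceiling price 192 gives Qd = 528, Qs = 417.6.
Shortage = Qd - Qs = 528 - 417.6 = 110.4.

Shortage = 110.4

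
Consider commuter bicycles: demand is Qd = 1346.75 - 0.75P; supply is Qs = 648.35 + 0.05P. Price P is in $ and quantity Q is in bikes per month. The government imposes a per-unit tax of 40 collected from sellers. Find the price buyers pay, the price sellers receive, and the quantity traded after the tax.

The tax drives a wedge P_b - P_s = 40. Substituting P_s = P_b - 40 into supply: Qs = 646.35 + 0.05P_b.
Set Qd = Qs: 1346.75 - 0.75P_b = 646.35 + 0.05P_b, so 700.4 = 0.8P_b and P_b = 875.5.
So P_s = 835.5 and the quantity traded is Q = 1346.75 - 0.75(875.5) = 690.125.

P_b = 875.5, P_s = 835.5, Q = 690.125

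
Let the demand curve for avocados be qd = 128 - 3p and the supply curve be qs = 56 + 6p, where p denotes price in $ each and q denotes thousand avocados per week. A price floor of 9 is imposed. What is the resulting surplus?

At p = 9: qd = 101 and qs = 110.
Surplus = qs - qd = 110 - 101 = 9.

Surplus = 9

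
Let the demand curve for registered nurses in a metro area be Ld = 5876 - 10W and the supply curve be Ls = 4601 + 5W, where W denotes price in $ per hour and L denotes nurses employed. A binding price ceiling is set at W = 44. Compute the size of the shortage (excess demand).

With W fixed at 44, quantity demanded is 5436 and quantity supplied is 4821.
Shortage = Ld - Ls = 5436 - 4821 = 615.

Shortage = 615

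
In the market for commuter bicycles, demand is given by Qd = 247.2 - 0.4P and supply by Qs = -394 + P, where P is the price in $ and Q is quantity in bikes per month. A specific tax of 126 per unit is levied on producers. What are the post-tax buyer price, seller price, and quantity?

The tax drives a wedge P_b - P_s = 126. Substituting P_s = P_b - 126 into supply: Qs = -520 + P_b.
Equate demand and the shifted supply: 247.2 - 0.4P_b = -520 + P_b, giving 1.4P_b = 767.2, so P_b = 548.
Then P_s = 548 - 126 = 422 and Q = 247.2 - 0.4(548) = 28.

P_b = 548, P_s = 422, Q = 28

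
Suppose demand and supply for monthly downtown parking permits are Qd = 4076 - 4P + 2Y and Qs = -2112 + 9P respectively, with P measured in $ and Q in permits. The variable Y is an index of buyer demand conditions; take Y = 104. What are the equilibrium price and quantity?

P* = 492, Q* = 2316

With Y = 104, demand is Qd = 4284 - 4P.
The market clears where 4284 - 4P = -2112 + 9P. Rearranging, 13P = 6396, hence P* = 492.
From the demand curve, Q* = 4284 - 4(492) = 2316.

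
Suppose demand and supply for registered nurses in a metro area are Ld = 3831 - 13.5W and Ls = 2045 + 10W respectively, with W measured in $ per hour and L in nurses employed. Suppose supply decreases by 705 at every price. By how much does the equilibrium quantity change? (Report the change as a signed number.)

ΔL = -405

Equating demand and supply, 3831 - 13.5W = 2045 + 10W gives 23.5W = 1786, so W* = 76.
From the demand curve, L* = 3831 - 13.5(76) = 2805.
After the shift, supply is Ls = 1340 + 10W.
New equilibrium: 2491 = 23.5W, so W = 106 and L = 2400.
ΔL = 2400 - 2805 = -405.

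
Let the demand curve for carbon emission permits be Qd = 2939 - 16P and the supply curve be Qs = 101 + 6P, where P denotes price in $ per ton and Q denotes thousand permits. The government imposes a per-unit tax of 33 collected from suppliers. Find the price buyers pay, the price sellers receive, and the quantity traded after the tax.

P_b = 138, P_s = 105, Q = 731

Suppliers keep P_s = P_b - 33 per unit, so supply in terms of the buyer price is Qs = -97 + 6P_b.
Set Qd = Qs: 2939 - 16P_b = -97 + 6P_b, so 3036 = 22P_b and P_b = 138.
So P_s = 105 and the quantity traded is Q = 2939 - 16(138) = 731.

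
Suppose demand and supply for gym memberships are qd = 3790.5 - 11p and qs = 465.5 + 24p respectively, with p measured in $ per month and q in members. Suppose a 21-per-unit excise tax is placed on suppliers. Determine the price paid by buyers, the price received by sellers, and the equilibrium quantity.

The tax drives a wedge p_b - p_s = 21. Substituting p_s = p_b - 21 into supply: qs = -38.5 + 24p_b.
Equate demand and the shifted supply: 3790.5 - 11p_b = -38.5 + 24p_b, giving 35p_b = 3829, so p_b = 109.4.
So p_s = 88.4 and the quantity traded is q = 3790.5 - 11(109.4) = 2587.1.

p_b = 109.4, p_s = 88.4, q = 2587.1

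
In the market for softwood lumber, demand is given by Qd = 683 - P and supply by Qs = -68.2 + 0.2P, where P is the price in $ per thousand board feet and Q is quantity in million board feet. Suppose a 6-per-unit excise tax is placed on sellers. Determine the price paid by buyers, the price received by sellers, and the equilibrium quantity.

P_b = 627, P_s = 621, Q = 56

Sellers keep P_s = P_b - 6 per unit, so supply in terms of the buyer price is Qs = -69.4 + 0.2P_b.
Market clearing requires 683 - P_b = -69.4 + 0.2P_b; hence 752.4 = 1.2P_b and P_b = 627.
Then P_s = 627 - 6 = 621 and Q = 683 - 627 = 56.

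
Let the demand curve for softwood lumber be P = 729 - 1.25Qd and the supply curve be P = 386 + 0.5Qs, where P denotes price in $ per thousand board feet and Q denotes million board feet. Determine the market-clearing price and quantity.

P* = 484, Q* = 196

In direct form, Qd = 583.2 - 0.8P and Qs = -772 + 2P.
At equilibrium Qd = Qs, so 583.2 - 0.8P = -772 + 2P; collecting terms, 1355.2 = 2.8P and P* = 484.
From the demand curve, Q* = 583.2 - 0.8(484) = 196.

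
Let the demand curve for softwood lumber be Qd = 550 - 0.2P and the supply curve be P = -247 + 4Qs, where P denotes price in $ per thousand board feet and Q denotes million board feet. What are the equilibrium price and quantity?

P* = 1085, Q* = 333

Solving each curve for Q: Qs = 61.75 + 0.25P.
The market clears where 550 - 0.2P = 61.75 + 0.25P. Rearranging, 0.45P = 488.25, hence P* = 1085.
Then Q* = 550 - 0.2(1085) = 333.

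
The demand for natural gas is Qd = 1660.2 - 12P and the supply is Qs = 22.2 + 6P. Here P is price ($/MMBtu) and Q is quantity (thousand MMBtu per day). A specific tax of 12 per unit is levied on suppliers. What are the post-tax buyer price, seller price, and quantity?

With a tax of 12 on suppliers, they supply based on the net price P_s = P_b - 12, so Qs = -49.8 + 6P_b.
Set Qd = Qs: 1660.2 - 12P_b = -49.8 + 6P_b, so 1710 = 18P_b and P_b = 95.
So P_s = 83 and the quantity traded is Q = 1660.2 - 12(95) = 520.2.

P_b = 95, P_s = 83, Q = 520.2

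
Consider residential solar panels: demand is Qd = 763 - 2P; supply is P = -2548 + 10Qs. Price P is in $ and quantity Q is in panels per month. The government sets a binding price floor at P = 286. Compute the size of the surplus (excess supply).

Surplus = 92.4

Inverting to quantity form: Qs = 254.8 + 0.1P.
With P fixed at 286, quantity demanded is 191 and quantity supplied is 283.4.
Surplus = Qs - Qd = 283.4 - 191 = 92.4.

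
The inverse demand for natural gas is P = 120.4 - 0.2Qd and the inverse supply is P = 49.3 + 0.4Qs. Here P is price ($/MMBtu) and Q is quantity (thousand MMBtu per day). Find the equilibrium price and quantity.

P* = 96.7, Q* = 118.5

Solving each curve for Q: Qd = 602 - 5P and Qs = -123.25 + 2.5P.
Set Qd = Qs: 602 - 5P = -123.25 + 2.5P, so 725.25 = 7.5P and P* = 96.7.
Then Q* = 602 - 5(96.7) = 118.5.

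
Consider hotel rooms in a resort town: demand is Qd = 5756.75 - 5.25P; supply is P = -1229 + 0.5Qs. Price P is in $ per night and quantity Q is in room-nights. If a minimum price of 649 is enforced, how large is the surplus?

Rewriting in direct form: Qs = 2458 + 2P.
Evaluating both curves at the floor price 649 gives Qd = 2349.5, Qs = 3756.
Surplus = Qs - Qd = 3756 - 2349.5 = 1406.5.

Surplus = 1406.5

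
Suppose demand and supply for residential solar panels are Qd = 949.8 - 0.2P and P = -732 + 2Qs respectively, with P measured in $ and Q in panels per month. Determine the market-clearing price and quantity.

Solving each curve for Q: Qs = 366 + 0.5P.
The market clears where 949.8 - 0.2P = 366 + 0.5P. Rearranging, 0.7P = 583.8, hence P* = 834.
Substitute back: Q* = 949.8 - 0.2(834) = 783.

P* = 834, Q* = 783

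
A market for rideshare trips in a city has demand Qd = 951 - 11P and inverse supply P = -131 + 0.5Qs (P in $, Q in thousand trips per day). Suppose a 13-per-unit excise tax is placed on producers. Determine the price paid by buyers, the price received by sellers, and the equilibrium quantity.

In direct form, Qs = 262 + 2P.
The tax drives a wedge P_b - P_s = 13. Substituting P_s = P_b - 13 into supply: Qs = 236 + 2P_b.
Set Qd = Qs: 951 - 11P_b = 236 + 2P_b, so 715 = 13P_b and P_b = 55.
Then P_s = 55 - 13 = 42 and Q = 951 - 11(55) = 346.

P_b = 55, P_s = 42, Q = 346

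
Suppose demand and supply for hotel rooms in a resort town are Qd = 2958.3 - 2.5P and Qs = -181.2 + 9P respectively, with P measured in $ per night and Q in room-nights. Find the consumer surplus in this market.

At equilibrium Qd = Qs, so 2958.3 - 2.5P = -181.2 + 9P; collecting terms, 3139.5 = 11.5P and P* = 273.
Plugging P* into demand: Q* = 2958.3 - 2.5(273) = 2275.8.
Demand choke price (Qd = 0): P = 2958.3/2.5 = 1183.32. Consumer surplus = ½ × (1183.32 - 273) × 2275.8 = 1035853.128.

Consumer surplus = 1035853.128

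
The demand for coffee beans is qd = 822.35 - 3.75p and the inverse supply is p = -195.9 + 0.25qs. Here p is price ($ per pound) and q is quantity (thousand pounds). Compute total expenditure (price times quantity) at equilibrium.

Total expenditure = 4018

In direct form, qs = 783.6 + 4p.
At equilibrium qd = qs, so 822.35 - 3.75p = 783.6 + 4p; collecting terms, 38.75 = 7.75p and p* = 5.
Substitute back: q* = 822.35 - 3.75(5) = 803.6.
Total expenditure = p* × q* = 5 × 803.6 = 4018.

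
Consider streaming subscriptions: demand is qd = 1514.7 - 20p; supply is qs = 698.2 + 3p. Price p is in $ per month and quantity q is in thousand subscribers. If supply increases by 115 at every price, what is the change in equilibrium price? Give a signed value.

At equilibrium qd = qs, so 1514.7 - 20p = 698.2 + 3p; collecting terms, 816.5 = 23p and p* = 35.5.
Plugging p* into demand: q* = 1514.7 - 20(35.5) = 804.7.
After the shift, supply is qs = 813.2 + 3p.
Re-solving, 23p = 701.5 gives p = 30.5 and q = 904.7.
Δp = 30.5 - 35.5 = -5.

Δp = -5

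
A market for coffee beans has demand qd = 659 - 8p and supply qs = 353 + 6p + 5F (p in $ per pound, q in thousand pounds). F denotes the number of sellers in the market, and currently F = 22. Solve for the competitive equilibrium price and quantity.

With F = 22, supply is qs = 463 + 6p.
Set qd = qs: 659 - 8p = 463 + 6p, so 196 = 14p and p* = 14.
Then q* = 659 - 8(14) = 547.

p* = 14, q* = 547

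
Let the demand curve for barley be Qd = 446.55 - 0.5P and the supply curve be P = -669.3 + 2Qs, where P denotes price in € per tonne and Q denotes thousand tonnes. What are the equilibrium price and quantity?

Rewriting in direct form: Qs = 334.65 + 0.5P.
Equating demand and supply, 446.55 - 0.5P = 334.65 + 0.5P gives P = 111.9, so P* = 111.9.
Plugging P* into demand: Q* = 446.55 - 0.5(111.9) = 390.6.

P* = 111.9, Q* = 390.6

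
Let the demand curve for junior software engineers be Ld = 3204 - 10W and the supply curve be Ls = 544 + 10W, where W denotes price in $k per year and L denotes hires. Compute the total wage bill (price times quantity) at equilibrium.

At equilibrium Ld = Ls, so 3204 - 10W = 544 + 10W; collecting terms, 2660 = 20W and W* = 133.
Then L* = 3204 - 10(133) = 1874.
The total wage bill = W* × L* = 133 × 1874 = 249242.

The total wage bill = 249242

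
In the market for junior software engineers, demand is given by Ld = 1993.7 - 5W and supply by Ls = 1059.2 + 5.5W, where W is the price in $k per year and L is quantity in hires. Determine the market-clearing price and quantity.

Set Ld = Ls: 1993.7 - 5W = 1059.2 + 5.5W, so 934.5 = 10.5W and W* = 89.
Plugging W* into demand: L* = 1993.7 - 5(89) = 1548.7.

W* = 89, L* = 1548.7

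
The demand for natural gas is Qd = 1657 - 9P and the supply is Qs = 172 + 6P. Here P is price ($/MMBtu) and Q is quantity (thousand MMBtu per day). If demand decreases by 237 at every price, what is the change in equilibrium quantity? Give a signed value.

Equating demand and supply, 1657 - 9P = 172 + 6P gives 15P = 1485, so P* = 99.
Then Q* = 1657 - 9(99) = 766.
After the shift, demand is Qd = 1420 - 9P.
New equilibrium: 1248 = 15P, so P = 83.2 and Q = 671.2.
ΔQ = 671.2 - 766 = -94.8.

ΔQ = -94.8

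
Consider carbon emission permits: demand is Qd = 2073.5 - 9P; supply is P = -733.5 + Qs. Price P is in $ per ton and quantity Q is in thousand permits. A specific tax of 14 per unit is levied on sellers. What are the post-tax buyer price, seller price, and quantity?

P_b = 135.4, P_s = 121.4, Q = 854.9

Rewriting in direct form: Qs = 733.5 + P.
With a tax of 14 on sellers, they supply based on the net price P_s = P_b - 14, so Qs = 719.5 + P_b.
Market clearing requires 2073.5 - 9P_b = 719.5 + P_b; hence 1354 = 10P_b and P_b = 135.4.
So P_s = 121.4 and the quantity traded is Q = 2073.5 - 9(135.4) = 854.9.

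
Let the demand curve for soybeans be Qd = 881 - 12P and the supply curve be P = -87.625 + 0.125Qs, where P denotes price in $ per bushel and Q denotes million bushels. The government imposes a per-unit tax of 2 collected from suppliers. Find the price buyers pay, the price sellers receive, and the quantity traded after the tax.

In direct form, Qs = 701 + 8P.
With a tax of 2 on suppliers, they supply based on the net price P_s = P_b - 2, so Qs = 685 + 8P_b.
Set Qd = Qs: 881 - 12P_b = 685 + 8P_b, so 196 = 20P_b and P_b = 9.8.
So P_s = 7.8 and the quantity traded is Q = 881 - 12(9.8) = 763.4.

P_b = 9.8, P_s = 7.8, Q = 763.4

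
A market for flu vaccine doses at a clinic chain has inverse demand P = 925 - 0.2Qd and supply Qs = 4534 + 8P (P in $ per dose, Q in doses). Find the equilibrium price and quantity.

P* = 7, Q* = 4590

Solving each curve for Q: Qd = 4625 - 5P.
Equating demand and supply, 4625 - 5P = 4534 + 8P gives 13P = 91, so P* = 7.
Then Q* = 4625 - 5(7) = 4590.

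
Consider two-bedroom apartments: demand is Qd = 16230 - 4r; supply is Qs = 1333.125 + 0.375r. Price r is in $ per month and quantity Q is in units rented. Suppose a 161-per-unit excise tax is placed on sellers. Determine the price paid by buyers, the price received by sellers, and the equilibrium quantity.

r_b = 3418.8, r_s = 3257.8, Q = 2554.8

The tax drives a wedge r_b - r_s = 161. Substituting r_s = r_b - 161 into supply: Qs = 1272.75 + 0.375r_b.
Market clearing requires 16230 - 4r_b = 1272.75 + 0.375r_b; hence 14957.25 = 4.375r_b and r_b = 3418.8.
So r_s = 3257.8 and the quantity traded is Q = 16230 - 4(3418.8) = 2554.8.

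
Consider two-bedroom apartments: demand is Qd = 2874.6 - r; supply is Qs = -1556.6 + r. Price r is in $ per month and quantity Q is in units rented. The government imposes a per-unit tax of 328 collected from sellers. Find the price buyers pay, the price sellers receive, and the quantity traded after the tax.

r_b = 2379.6, r_s = 2051.6, Q = 495

Sellers keep r_s = r_b - 328 per unit, so supply in terms of the buyer price is Qs = -1884.6 + r_b.
Equate demand and the shifted supply: 2874.6 - r_b = -1884.6 + r_b, giving 2r_b = 4759.2, so r_b = 2379.6.
Then r_s = 2379.6 - 328 = 2051.6 and Q = 2874.6 - 2379.6 = 495.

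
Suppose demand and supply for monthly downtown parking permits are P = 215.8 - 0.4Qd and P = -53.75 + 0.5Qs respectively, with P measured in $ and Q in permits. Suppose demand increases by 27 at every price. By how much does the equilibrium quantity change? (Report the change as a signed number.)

ΔQ = 12

Rewriting in direct form: Qd = 539.5 - 2.5P and Qs = 107.5 + 2P.
Set Qd = Qs: 539.5 - 2.5P = 107.5 + 2P, so 432 = 4.5P and P* = 96.
Substitute back: Q* = 539.5 - 2.5(96) = 299.5.
After the shift, demand is Qd = 566.5 - 2.5P.
New equilibrium: 459 = 4.5P, so P = 102 and Q = 311.5.
ΔQ = 311.5 - 299.5 = 12.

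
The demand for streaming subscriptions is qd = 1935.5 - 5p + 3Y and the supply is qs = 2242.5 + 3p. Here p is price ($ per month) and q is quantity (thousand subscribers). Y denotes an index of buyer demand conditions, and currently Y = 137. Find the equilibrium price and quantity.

p* = 13, q* = 2281.5

With Y = 137, demand is qd = 2346.5 - 5p.
Equating demand and supply, 2346.5 - 5p = 2242.5 + 3p gives 8p = 104, so p* = 13.
From the demand curve, q* = 2346.5 - 5(13) = 2281.5.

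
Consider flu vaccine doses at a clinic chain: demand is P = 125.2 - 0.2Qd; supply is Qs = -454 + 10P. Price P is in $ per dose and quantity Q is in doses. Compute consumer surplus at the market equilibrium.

In direct form, Qd = 626 - 5P.
The market clears where 626 - 5P = -454 + 10P. Rearranging, 15P = 1080, hence P* = 72.
Substitute back: Q* = 626 - 5(72) = 266.
Demand choke price (Qd = 0): P = 626/5 = 125.2. Consumer surplus = ½ × (125.2 - 72) × 266 = 7075.6.

Consumer surplus = 7075.6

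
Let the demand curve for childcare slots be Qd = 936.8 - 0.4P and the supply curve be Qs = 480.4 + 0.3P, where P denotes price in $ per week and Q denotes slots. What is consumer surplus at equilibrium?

Set Qd = Qs: 936.8 - 0.4P = 480.4 + 0.3P, so 456.4 = 0.7P and P* = 652.
Substitute back: Q* = 936.8 - 0.4(652) = 676.
Demand choke price (Qd = 0): P = 936.8/0.4 = 2342. Consumer surplus = ½ × (2342 - 652) × 676 = 571220.

Consumer surplus = 571220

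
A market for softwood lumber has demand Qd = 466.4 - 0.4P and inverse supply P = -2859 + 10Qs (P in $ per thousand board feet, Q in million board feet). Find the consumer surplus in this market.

In direct form, Qs = 285.9 + 0.1P.
Set Qd = Qs: 466.4 - 0.4P = 285.9 + 0.1P, so 180.5 = 0.5P and P* = 361.
Plugging P* into demand: Q* = 466.4 - 0.4(361) = 322.
Demand choke price (Qd = 0): P = 466.4/0.4 = 1166. Consumer surplus = ½ × (1166 - 361) × 322 = 129605.

Consumer surplus = 129605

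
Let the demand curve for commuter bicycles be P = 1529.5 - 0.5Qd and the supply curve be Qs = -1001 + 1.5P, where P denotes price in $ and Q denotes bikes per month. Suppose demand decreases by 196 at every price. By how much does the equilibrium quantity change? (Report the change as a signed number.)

ΔQ = -84

In direct form, Qd = 3059 - 2P.
Equating demand and supply, 3059 - 2P = -1001 + 1.5P gives 3.5P = 4060, so P* = 1160.
From the demand curve, Q* = 3059 - 2(1160) = 739.
After the shift, demand is Qd = 2863 - 2P.
The new intersection has 3864 = 3.5P, i.e. P = 1104, Q = 655.
ΔQ = 655 - 739 = -84.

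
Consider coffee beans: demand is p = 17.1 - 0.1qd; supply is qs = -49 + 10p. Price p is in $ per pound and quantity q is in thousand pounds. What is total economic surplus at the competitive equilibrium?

Inverting to quantity form: qd = 171 - 10p.
Equating demand and supply, 171 - 10p = -49 + 10p gives 20p = 220, so p* = 11.
Substitute back: q* = 171 - 10(11) = 61.
Demand choke price = 17.1; supply choke price = 4.9. CS = ½(17.1 - 11)(61) = 186.05; PS = ½(11 - 4.9)(61) = 186.05. Total surplus = 372.1.

Total surplus = 372.1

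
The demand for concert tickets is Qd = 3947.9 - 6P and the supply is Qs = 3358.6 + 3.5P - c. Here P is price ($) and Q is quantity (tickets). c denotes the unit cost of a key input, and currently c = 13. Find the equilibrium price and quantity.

P* = 63.4, Q* = 3567.5

With c = 13, supply is Qs = 3345.6 + 3.5P.
Set Qd = Qs: 3947.9 - 6P = 3345.6 + 3.5P, so 602.3 = 9.5P and P* = 63.4.
From the demand curve, Q* = 3947.9 - 6(63.4) = 3567.5.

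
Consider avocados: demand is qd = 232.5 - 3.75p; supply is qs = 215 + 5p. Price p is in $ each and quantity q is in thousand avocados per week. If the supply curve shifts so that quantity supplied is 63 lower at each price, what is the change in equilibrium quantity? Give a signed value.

Equating demand and supply, 232.5 - 3.75p = 215 + 5p gives 8.75p = 17.5, so p* = 2.
From the demand curve, q* = 232.5 - 3.75(2) = 225.
After the shift, supply is qs = 152 + 5p.
Re-solving, 8.75p = 80.5 gives p = 9.2 and q = 198.
Δq = 198 - 225 = -27.

Δq = -27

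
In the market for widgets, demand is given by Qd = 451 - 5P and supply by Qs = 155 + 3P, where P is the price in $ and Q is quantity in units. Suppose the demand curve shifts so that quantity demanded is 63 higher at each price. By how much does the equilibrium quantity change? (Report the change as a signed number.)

ΔQ = 23.625

Equating demand and supply, 451 - 5P = 155 + 3P gives 8P = 296, so P* = 37.
Substitute back: Q* = 451 - 5(37) = 266.
After the shift, demand is Qd = 514 - 5P.
New equilibrium: 359 = 8P, so P = 44.875 and Q = 289.625.
ΔQ = 289.625 - 266 = 23.625.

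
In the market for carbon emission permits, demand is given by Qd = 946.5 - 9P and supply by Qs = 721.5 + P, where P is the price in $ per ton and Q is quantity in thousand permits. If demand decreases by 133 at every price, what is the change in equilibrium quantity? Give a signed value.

ΔQ = -13.3

At equilibrium Qd = Qs, so 946.5 - 9P = 721.5 + P; collecting terms, 225 = 10P and P* = 22.5.
From the demand curve, Q* = 946.5 - 9(22.5) = 744.
After the shift, demand is Qd = 813.5 - 9P.
New equilibrium: 92 = 10P, so P = 9.2 and Q = 730.7.
ΔQ = 730.7 - 744 = -13.3.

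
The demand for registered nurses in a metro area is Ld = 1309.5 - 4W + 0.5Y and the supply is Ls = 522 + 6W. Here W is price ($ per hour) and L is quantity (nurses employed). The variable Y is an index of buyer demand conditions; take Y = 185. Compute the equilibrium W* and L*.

With Y = 185, demand is Ld = 1402 - 4W.
At equilibrium Ld = Ls, so 1402 - 4W = 522 + 6W; collecting terms, 880 = 10W and W* = 88.
Substitute back: L* = 1402 - 4(88) = 1050.

W* = 88, L* = 1050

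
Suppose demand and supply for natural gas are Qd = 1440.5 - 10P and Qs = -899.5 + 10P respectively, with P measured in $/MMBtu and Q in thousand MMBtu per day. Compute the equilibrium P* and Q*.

P* = 117, Q* = 270.5

The market clears where 1440.5 - 10P = -899.5 + 10P. Rearranging, 20P = 2340, hence P* = 117.
Substitute back: Q* = 1440.5 - 10(117) = 270.5.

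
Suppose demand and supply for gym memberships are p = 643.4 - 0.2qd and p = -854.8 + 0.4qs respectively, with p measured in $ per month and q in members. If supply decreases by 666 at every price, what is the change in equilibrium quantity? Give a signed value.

Rewriting in direct form: qd = 3217 - 5p and qs = 2137 + 2.5p.
The market clears where 3217 - 5p = 2137 + 2.5p. Rearranging, 7.5p = 1080, hence p* = 144.
Then q* = 3217 - 5(144) = 2497.
After the shift, supply is qs = 1471 + 2.5p.
New equilibrium: 1746 = 7.5p, so p = 232.8 and q = 2053.
Δq = 2053 - 2497 = -444.

Δq = -444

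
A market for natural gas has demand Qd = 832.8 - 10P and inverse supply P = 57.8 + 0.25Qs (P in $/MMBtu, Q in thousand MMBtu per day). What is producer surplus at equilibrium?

Rewriting in direct form: Qs = -231.2 + 4P.
Equating demand and supply, 832.8 - 10P = -231.2 + 4P gives 14P = 1064, so P* = 76.
Then Q* = 832.8 - 10(76) = 72.8.
Supply choke price (Qs = 0): P = 57.8. Producer surplus = ½ × (76 - 57.8) × 72.8 = 662.48.

Producer surplus = 662.48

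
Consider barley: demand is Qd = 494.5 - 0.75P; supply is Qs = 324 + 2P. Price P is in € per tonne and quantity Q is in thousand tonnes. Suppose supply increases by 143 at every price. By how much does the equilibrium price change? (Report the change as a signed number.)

ΔP = -52

The market clears where 494.5 - 0.75P = 324 + 2P. Rearranging, 2.75P = 170.5, hence P* = 62.
Then Q* = 494.5 - 0.75(62) = 448.
After the shift, supply is Qs = 467 + 2P.
Re-solving, 2.75P = 27.5 gives P = 10 and Q = 487.
ΔP = 10 - 62 = -52.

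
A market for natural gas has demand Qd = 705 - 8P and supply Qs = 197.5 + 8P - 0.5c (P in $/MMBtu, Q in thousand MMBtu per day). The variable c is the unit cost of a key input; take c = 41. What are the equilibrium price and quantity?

P* = 33, Q* = 441

With c = 41, supply is Qs = 177 + 8P.
Equating demand and supply, 705 - 8P = 177 + 8P gives 16P = 528, so P* = 33.
Substitute back: Q* = 705 - 8(33) = 441.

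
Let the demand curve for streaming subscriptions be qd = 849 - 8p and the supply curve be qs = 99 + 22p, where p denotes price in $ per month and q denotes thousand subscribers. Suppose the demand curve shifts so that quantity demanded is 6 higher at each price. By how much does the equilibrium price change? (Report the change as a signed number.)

Δp = 0.2

The market clears where 849 - 8p = 99 + 22p. Rearranging, 30p = 750, hence p* = 25.
Plugging p* into demand: q* = 849 - 8(25) = 649.
After the shift, demand is qd = 855 - 8p.
New equilibrium: 756 = 30p, so p = 25.2 and q = 653.4.
Δp = 25.2 - 25 = 0.2.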